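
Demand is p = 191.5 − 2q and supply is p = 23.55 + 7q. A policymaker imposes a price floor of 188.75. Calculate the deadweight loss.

Competitive equilibrium: 191.5 − 2q = 23.55 + 7q → q* = 18.6611, p* = 154.1778.
At the floor p = 188.75, quantity demanded = (191.5 − 188.75)/2 = 1.375.
Sellers' marginal cost at q' = 1.375: 23.55 + 7·1.375 = 33.175.
Δq = 18.6611 − 1.375 = 17.2861; wedge = 188.75 − 33.175 = 155.575.
DWL = ½ × 17.2861 × 155.575 = 1344.64.

1344.64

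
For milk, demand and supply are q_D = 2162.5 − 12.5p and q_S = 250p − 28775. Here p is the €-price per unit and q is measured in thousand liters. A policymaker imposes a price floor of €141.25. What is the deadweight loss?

In inverse form: demand p = 173 − 0.08q, supply p = 115.1 + 0.004q.
Competitive equilibrium: 173 − 0.08q = 115.1 + 0.004q → q* = 689.2857, p* = 117.8571.
At the floor p = 141.25, quantity demanded = (173 − 141.25)/0.08 = 396.875.
Sellers' marginal cost at q' = 396.875: 115.1 + 0.004·396.875 = 116.6875.
Δq = 689.2857 − 396.875 = 292.4107; wedge = 141.25 − 116.6875 = 24.5625.
Welfare loss = ½ × 292.4107 × 24.5625 = €3591.17 thousand.

€3591.17 thousand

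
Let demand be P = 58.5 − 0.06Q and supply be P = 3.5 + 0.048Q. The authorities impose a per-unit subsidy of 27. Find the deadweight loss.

3375

Competitive equilibrium: 58.5 − 0.06Q = 3.5 + 0.048Q → Q* = 509.2593, P* = 27.9444.
The subsidy lowers effective supply by 27: P = 0.048Q − 23.5.
New quantity: 58.5 − 0.06Q = 0.048Q − 23.5 → Q' = 759.2593.
Overproduction ΔQ = 759.2593 − 509.2593 = 250; wedge = subsidy = 27.
DWL = ½ × 250 × 27 = 3375.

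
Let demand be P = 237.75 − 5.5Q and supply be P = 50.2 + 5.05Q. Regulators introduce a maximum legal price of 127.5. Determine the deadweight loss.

32.19

Competitive equilibrium: 237.75 − 5.5Q = 50.2 + 5.05Q → Q* = 17.7773, P* = 139.9751.
At the ceiling P = 127.5, quantity supplied = (127.5 − 50.2)/5.05 = 15.3069.
Willingness to pay at Q' = 15.3069: 237.75 − 5.5·15.3069 = 153.5621.
ΔQ = 17.7773 − 15.3069 = 2.4704; wedge = 153.5621 − 127.5 = 26.0621.
The triangle = ½ × 2.4704 × 26.0621 = 32.19.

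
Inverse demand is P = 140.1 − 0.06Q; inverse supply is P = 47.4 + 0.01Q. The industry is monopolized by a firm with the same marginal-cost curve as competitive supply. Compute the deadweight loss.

Competitive equilibrium: 140.1 − 0.06Q = 47.4 + 0.01Q → Q* = 1324.285714, P* = 60.642857.
Marginal revenue: MR = 140.1 − 0.12Q. Set MR = MC: 140.1 − 0.12Q = 47.4 + 0.01Q → Q_m = 713.076923.
Price P_m = 140.1 − 0.06·713.076923 = 97.315385; MC(Q_m) = 47.4 + 0.01·713.076923 = 54.530769.
Competitive Q* = 1324.285714, so ΔQ = 611.208791; wedge = 97.315385 − 54.530769 = 42.784616.
DWL = ½ × 611.208791 × 42.784616 = 13075.17.

13075.17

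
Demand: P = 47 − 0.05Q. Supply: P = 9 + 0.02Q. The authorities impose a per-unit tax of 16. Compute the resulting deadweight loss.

Competitive equilibrium: 47 − 0.05Q = 9 + 0.02Q → Q* = 542.8571, P* = 19.8571.
With the tax, the buyer price exceeds the seller price by 16: (47 − 0.05Q) − (9 + 0.02Q) = 16 → Q' = 314.2857.
ΔQ = 542.8571 − 314.2857 = 228.5714; the wedge equals the tax, 16.
Welfare loss = ½ × 228.5714 × 16 = 1828.57.

1828.57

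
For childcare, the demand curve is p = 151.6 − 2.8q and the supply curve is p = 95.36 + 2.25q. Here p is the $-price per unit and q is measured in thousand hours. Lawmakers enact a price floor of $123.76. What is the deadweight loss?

Competitive equilibrium: 151.6 − 2.8q = 95.36 + 2.25q → q* = 11.1366, p* = 120.4174.
At the floor p = 123.76, quantity demanded = (151.6 − 123.76)/2.8 = 9.9429.
Sellers' marginal cost at q' = 9.9429: 95.36 + 2.25·9.9429 = 117.7315.
Δq = 11.1366 − 9.9429 = 1.1937; wedge = 123.76 − 117.7315 = 6.0285.
Welfare loss = ½ × 1.1937 × 6.0285 = $3.60 thousand.

$3.60 thousand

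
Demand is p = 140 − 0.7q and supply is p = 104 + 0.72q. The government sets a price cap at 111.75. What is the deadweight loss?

Competitive equilibrium: 140 − 0.7q = 104 + 0.72q → q* = 25.3521, p* = 122.2535.
At the ceiling p = 111.75, quantity supplied = (111.75 − 104)/0.72 = 10.7639.
Willingness to pay at q' = 10.7639: 140 − 0.7·10.7639 = 132.4653.
Δq = 25.3521 − 10.7639 = 14.5882; wedge = 132.4653 − 111.75 = 20.7153.
Deadweight loss = ½ × 14.5882 × 20.7153 = 151.10.

151.10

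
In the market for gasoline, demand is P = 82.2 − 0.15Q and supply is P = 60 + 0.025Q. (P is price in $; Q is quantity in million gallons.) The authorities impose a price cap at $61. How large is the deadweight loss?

$660.11 million

Competitive equilibrium: 82.2 − 0.15Q = 60 + 0.025Q → Q* = 126.8571, P* = 63.1714.
At the ceiling P = 61, quantity supplied = (61 − 60)/0.025 = 40.
Willingness to pay at Q' = 40: 82.2 − 0.15·40 = 76.2.
ΔQ = 126.8571 − 40 = 86.8571; wedge = 76.2 − 61 = 15.2.
Welfare loss = ½ × 86.8571 × 15.2 = $660.11 million.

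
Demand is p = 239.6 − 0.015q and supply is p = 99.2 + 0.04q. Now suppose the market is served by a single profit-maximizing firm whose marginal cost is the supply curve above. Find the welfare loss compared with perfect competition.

8228.64

Competitive equilibrium: 239.6 − 0.015q = 99.2 + 0.04q → q* = 2552.72727, p* = 201.30909.
Marginal revenue: MR = 239.6 − 0.03q. Set MR = MC: 239.6 − 0.03q = 99.2 + 0.04q → q_m = 2005.71429.
Price p_m = 239.6 − 0.015·2005.71429 = 209.51429; MC(q_m) = 99.2 + 0.04·2005.71429 = 179.42857.
Competitive q* = 2552.72727, so Δq = 547.01298; wedge = 209.51429 − 179.42857 = 30.08572.
DWL = ½ × 547.01298 × 30.08572 = 8228.64.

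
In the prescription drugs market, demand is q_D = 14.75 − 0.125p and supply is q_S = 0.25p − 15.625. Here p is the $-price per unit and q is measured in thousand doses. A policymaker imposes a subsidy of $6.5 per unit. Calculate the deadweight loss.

$1.76 thousand

In inverse form: demand p = 118 − 8q, supply p = 62.5 + 4q.
Competitive equilibrium: 118 − 8q = 62.5 + 4q → q* = 4.625, p* = 81.
The subsidy lowers effective supply by 6.5: p = 56 + 4q.
New quantity: 118 − 8q = 56 + 4q → q' = 5.1667.
Overproduction Δq = 5.1667 − 4.625 = 0.5417; wedge = subsidy = 6.5.
DWL = ½ × 0.5417 × 6.5 = $1.76 thousand.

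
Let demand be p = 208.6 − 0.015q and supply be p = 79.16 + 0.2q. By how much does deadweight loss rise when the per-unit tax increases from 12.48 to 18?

391.28

Competitive equilibrium: 208.6 − 0.015q = 79.16 + 0.2q → q* = 602.0465, p* = 199.5693.
For a per-unit tax t: Δq = t/0.215, so DWL = ½·t·(t/0.215) = t²/0.43.
At t = 12.48: DWL = 362.21. At t = 18: DWL = 753.488.
Increase = 753.488 − 362.21 = 391.28.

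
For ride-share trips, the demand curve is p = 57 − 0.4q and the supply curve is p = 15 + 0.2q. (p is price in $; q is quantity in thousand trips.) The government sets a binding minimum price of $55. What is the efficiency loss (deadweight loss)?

$1267.50 thousand

Competitive equilibrium: 57 − 0.4q = 15 + 0.2q → q* = 70, p* = 29.
At the floor p = 55, quantity demanded = (57 − 55)/0.4 = 5.
Sellers' marginal cost at q' = 5: 15 + 0.2·5 = 16.
Δq = 70 − 5 = 65; wedge = 55 − 16 = 39.
Welfare loss = ½ × 65 × 39 = $1267.50 thousand.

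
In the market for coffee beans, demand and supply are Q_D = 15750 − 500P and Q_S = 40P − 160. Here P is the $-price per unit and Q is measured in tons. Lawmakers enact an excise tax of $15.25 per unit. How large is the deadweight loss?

In inverse form: demand P = 31.5 − 0.002Q, supply P = 4 + 0.025Q.
Competitive equilibrium: 31.5 − 0.002Q = 4 + 0.025Q → Q* = 1018.5185, P* = 29.463.
With the tax, the buyer price exceeds the seller price by 15.25: (31.5 − 0.002Q) − (4 + 0.025Q) = 15.25 → Q' = 453.7037.
ΔQ = 1018.5185 − 453.7037 = 564.8148; the wedge equals the tax, 15.25.
Deadweight loss = ½ × 564.8148 × 15.25 = $4306.71.

$4306.71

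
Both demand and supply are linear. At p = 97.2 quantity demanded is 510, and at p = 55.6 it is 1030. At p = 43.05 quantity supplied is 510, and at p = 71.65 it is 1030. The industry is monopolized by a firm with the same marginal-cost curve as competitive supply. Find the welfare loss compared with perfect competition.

7758

Demand slope = (55.6 − 97.2)/(1030 − 510) = −0.08, so p = 138 − 0.08q.
Supply slope = (71.65 − 43.05)/(1030 − 510) = 0.055, so p = 15 + 0.055q.
Competitive equilibrium: 138 − 0.08q = 15 + 0.055q → q* = 911.11111, p* = 65.11111.
Marginal revenue: MR = 138 − 0.16q. Set MR = MC: 138 − 0.16q = 15 + 0.055q → q_m = 572.09302.
Price p_m = 138 − 0.08·572.09302 = 92.23256; MC(q_m) = 15 + 0.055·572.09302 = 46.46512.
Competitive q* = 911.11111, so Δq = 339.01809; wedge = 92.23256 − 46.46512 = 45.76744.
Welfare loss = ½ × 339.01809 × 45.76744 = 7758.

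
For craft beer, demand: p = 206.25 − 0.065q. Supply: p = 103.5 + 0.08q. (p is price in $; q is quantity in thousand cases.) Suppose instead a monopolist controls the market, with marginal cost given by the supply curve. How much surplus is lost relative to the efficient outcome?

Competitive equilibrium: 206.25 − 0.065q = 103.5 + 0.08q → q* = 708.62069, p* = 160.18966.
Marginal revenue: MR = 206.25 − 0.13q. Set MR = MC: 206.25 − 0.13q = 103.5 + 0.08q → q_m = 489.28571.
Price p_m = 206.25 − 0.065·489.28571 = 174.44643; MC(q_m) = 103.5 + 0.08·489.28571 = 142.64286.
Competitive q* = 708.62069, so Δq = 219.33498; wedge = 174.44643 − 142.64286 = 31.80357.
DWL = ½ × 219.33498 × 31.80357 = $3487.82 thousand.

$3487.82 thousand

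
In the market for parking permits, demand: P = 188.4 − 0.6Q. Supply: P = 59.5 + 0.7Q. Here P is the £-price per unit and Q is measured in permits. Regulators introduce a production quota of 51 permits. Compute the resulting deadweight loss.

£1507.22

Competitive equilibrium: 188.4 − 0.6Q = 59.5 + 0.7Q → Q* = 99.15385, P* = 128.90769.
At Q = 51: demand price = 188.4 − 0.6·51 = 157.8; supply price = 59.5 + 0.7·51 = 95.2.
ΔQ = 99.15385 − 51 = 48.15385; wedge = 157.8 − 95.2 = 62.6.
Welfare loss = ½ × 48.15385 × 62.6 = £1507.22.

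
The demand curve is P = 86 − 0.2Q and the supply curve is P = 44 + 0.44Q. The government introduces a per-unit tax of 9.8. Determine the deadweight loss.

75.03

Competitive equilibrium: 86 − 0.2Q = 44 + 0.44Q → Q* = 65.625, P* = 72.875.
With the tax, the buyer price exceeds the seller price by 9.8: (86 − 0.2Q) − (44 + 0.44Q) = 9.8 → Q' = 50.3125.
ΔQ = 65.625 − 50.3125 = 15.3125; the wedge equals the tax, 9.8.
Deadweight loss = ½ × 15.3125 × 9.8 = 75.03.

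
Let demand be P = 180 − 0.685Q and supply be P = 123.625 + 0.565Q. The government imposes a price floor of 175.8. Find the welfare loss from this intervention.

949.10

Competitive equilibrium: 180 − 0.685Q = 123.625 + 0.565Q → Q* = 45.1, P* = 149.1065.
At the floor P = 175.8, quantity demanded = (180 − 175.8)/0.685 = 6.1314.
Sellers' marginal cost at Q' = 6.1314: 123.625 + 0.565·6.1314 = 127.0892.
ΔQ = 45.1 − 6.1314 = 38.9686; wedge = 175.8 − 127.0892 = 48.7108.
DWL = ½ × 38.9686 × 48.7108 = 949.10.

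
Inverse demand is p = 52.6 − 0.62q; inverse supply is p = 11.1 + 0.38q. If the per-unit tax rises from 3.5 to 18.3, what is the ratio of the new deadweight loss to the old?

27.338

Competitive equilibrium: 52.6 − 0.62q = 11.1 + 0.38q → q* = 41.5, p* = 26.87.
For a per-unit tax t: Δq = t/1, so DWL = ½·t·(t/1) = t²/2.
At t = 3.5: DWL = 6.125. At t = 18.3: DWL = 167.445.
Ratio = (18.3/3.5)² = 27.338.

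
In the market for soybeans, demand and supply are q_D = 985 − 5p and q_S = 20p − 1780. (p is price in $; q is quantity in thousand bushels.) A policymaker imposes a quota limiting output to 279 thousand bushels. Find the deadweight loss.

$2926.125 thousand

In inverse form: demand p = 197 − 0.2q, supply p = 89 + 0.05q.
Competitive equilibrium: 197 − 0.2q = 89 + 0.05q → q* = 432, p* = 110.6.
At q = 279: demand price = 197 − 0.2·279 = 141.2; supply price = 89 + 0.05·279 = 102.95.
Δq = 432 − 279 = 153; wedge = 141.2 − 102.95 = 38.25.
DWL = ½ × 153 × 38.25 = $2926.125 thousand.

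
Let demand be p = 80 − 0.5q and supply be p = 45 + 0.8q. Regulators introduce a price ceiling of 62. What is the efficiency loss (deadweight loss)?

20.92

Competitive equilibrium: 80 − 0.5q = 45 + 0.8q → q* = 26.9231, p* = 66.5385.
At the ceiling p = 62, quantity supplied = (62 − 45)/0.8 = 21.25.
Willingness to pay at q' = 21.25: 80 − 0.5·21.25 = 69.375.
Δq = 26.9231 − 21.25 = 5.6731; wedge = 69.375 − 62 = 7.375.
Deadweight loss = ½ × 5.6731 × 7.375 = 20.92.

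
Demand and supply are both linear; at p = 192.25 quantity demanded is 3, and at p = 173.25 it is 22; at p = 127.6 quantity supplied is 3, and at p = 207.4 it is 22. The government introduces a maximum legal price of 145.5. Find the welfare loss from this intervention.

173.58

Demand slope = (173.25 − 192.25)/(22 − 3) = −1, so p = 195.25 − q.
Supply slope = (207.4 − 127.6)/(22 − 3) = 4.2, so p = 115 + 4.2q.
Competitive equilibrium: 195.25 − q = 115 + 4.2q → q* = 15.4327, p* = 179.8173.
At the ceiling p = 145.5, quantity supplied = (145.5 − 115)/4.2 = 7.2619.
Willingness to pay at q' = 7.2619: 195.25 − 1·7.2619 = 187.9881.
Δq = 15.4327 − 7.2619 = 8.1708; wedge = 187.9881 − 145.5 = 42.4881.
DWL = ½ × 8.1708 × 42.4881 = 173.58.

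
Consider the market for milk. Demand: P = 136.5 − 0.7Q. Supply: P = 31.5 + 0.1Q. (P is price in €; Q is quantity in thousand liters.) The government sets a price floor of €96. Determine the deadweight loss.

€2154.60 thousand

Competitive equilibrium: 136.5 − 0.7Q = 31.5 + 0.1Q → Q* = 131.25, P* = 44.625.
At the floor P = 96, quantity demanded = (136.5 − 96)/0.7 = 57.85714.
Sellers' marginal cost at Q' = 57.85714: 31.5 + 0.1·57.85714 = 37.28571.
ΔQ = 131.25 − 57.85714 = 73.39286; wedge = 96 − 37.28571 = 58.71429.
Deadweight loss = ½ × 73.39286 × 58.71429 = €2154.60 thousand.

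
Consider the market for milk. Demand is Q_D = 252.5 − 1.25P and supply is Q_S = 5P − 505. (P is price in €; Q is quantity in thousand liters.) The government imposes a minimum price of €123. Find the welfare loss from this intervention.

€2.53 thousand

In inverse form: demand P = 202 − 0.8Q, supply P = 101 + 0.2Q.
Competitive equilibrium: 202 − 0.8Q = 101 + 0.2Q → Q* = 101, P* = 121.2.
At the floor P = 123, quantity demanded = (202 − 123)/0.8 = 98.75.
Sellers' marginal cost at Q' = 98.75: 101 + 0.2·98.75 = 120.75.
ΔQ = 101 − 98.75 = 2.25; wedge = 123 − 120.75 = 2.25.
Welfare loss = ½ × 2.25 × 2.25 = €2.53 thousand.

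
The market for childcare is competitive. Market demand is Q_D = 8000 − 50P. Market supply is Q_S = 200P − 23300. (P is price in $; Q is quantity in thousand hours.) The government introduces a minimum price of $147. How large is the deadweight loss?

$14851.25 thousand

In inverse form: demand P = 160 − 0.02Q, supply P = 116.5 + 0.005Q.
Competitive equilibrium: 160 − 0.02Q = 116.5 + 0.005Q → Q* = 1740, P* = 125.2.
At the floor P = 147, quantity demanded = (160 − 147)/0.02 = 650.
Sellers' marginal cost at Q' = 650: 116.5 + 0.005·650 = 119.75.
ΔQ = 1740 − 650 = 1090; wedge = 147 − 119.75 = 27.25.
Deadweight loss = ½ × 1090 × 27.25 = $14851.25 thousand.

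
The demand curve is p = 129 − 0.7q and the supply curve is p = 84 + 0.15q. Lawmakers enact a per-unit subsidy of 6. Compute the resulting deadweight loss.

Competitive equilibrium: 129 − 0.7q = 84 + 0.15q → q* = 52.9412, p* = 91.9412.
The subsidy lowers effective supply by 6: p = 78 + 0.15q.
New quantity: 129 − 0.7q = 78 + 0.15q → q' = 60.
Overproduction Δq = 60 − 52.9412 = 7.0588; wedge = subsidy = 6.
Welfare loss = ½ × 7.0588 × 6 = 21.18.

21.18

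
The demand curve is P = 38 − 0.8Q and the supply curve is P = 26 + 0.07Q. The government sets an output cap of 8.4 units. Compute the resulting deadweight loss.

Competitive equilibrium: 38 − 0.8Q = 26 + 0.07Q → Q* = 13.7931, P* = 26.9655.
At Q = 8.4: demand price = 38 − 0.8·8.4 = 31.28; supply price = 26 + 0.07·8.4 = 26.588.
ΔQ = 13.7931 − 8.4 = 5.3931; wedge = 31.28 − 26.588 = 4.692.
The triangle = ½ × 5.3931 × 4.692 = 12.65.

12.65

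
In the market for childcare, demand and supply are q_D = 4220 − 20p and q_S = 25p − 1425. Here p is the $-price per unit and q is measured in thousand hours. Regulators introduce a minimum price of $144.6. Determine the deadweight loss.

$6604.84 thousand

In inverse form: demand p = 211 − 0.05q, supply p = 57 + 0.04q.
Competitive equilibrium: 211 − 0.05q = 57 + 0.04q → q* = 1711.1111, p* = 125.4444.
At the floor p = 144.6, quantity demanded = (211 − 144.6)/0.05 = 1328.
Sellers' marginal cost at q' = 1328: 57 + 0.04·1328 = 110.12.
Δq = 1711.1111 − 1328 = 383.1111; wedge = 144.6 − 110.12 = 34.48.
The triangle = ½ × 383.1111 × 34.48 = $6604.84 thousand.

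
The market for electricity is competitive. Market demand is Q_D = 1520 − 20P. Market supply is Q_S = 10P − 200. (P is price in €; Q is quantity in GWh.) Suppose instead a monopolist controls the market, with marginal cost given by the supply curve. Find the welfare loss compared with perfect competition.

€653.33

In inverse form: demand P = 76 − 0.05Q, supply P = 20 + 0.1Q.
Competitive equilibrium: 76 − 0.05Q = 20 + 0.1Q → Q* = 373.3333, P* = 57.3333.
Marginal revenue: MR = 76 − 0.1Q. Set MR = MC: 76 − 0.1Q = 20 + 0.1Q → Q_m = 280.
Price P_m = 76 − 0.05·280 = 62; MC(Q_m) = 20 + 0.1·280 = 48.
Competitive Q* = 373.3333, so ΔQ = 93.3333; wedge = 62 − 48 = 14.
The triangle = ½ × 93.3333 × 14 = €653.33.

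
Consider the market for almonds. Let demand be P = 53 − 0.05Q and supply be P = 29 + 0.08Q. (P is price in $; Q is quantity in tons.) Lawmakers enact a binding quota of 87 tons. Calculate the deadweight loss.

Competitive equilibrium: 53 − 0.05Q = 29 + 0.08Q → Q* = 184.6154, P* = 43.7692.
At Q = 87: demand price = 53 − 0.05·87 = 48.65; supply price = 29 + 0.08·87 = 35.96.
ΔQ = 184.6154 − 87 = 97.6154; wedge = 48.65 − 35.96 = 12.69.
The triangle = ½ × 97.6154 × 12.69 = $619.37.

$619.37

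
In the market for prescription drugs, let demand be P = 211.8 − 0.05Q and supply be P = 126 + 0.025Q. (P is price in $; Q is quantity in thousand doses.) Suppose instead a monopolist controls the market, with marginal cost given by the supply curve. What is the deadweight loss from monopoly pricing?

Competitive equilibrium: 211.8 − 0.05Q = 126 + 0.025Q → Q* = 1144, P* = 154.6.
Marginal revenue: MR = 211.8 − 0.1Q. Set MR = MC: 211.8 − 0.1Q = 126 + 0.025Q → Q_m = 686.4.
Price P_m = 211.8 − 0.05·686.4 = 177.48; MC(Q_m) = 126 + 0.025·686.4 = 143.16.
Competitive Q* = 1144, so ΔQ = 457.6; wedge = 177.48 − 143.16 = 34.32.
DWL = ½ × 457.6 × 34.32 = $7852.416 thousand.

$7852.416 thousand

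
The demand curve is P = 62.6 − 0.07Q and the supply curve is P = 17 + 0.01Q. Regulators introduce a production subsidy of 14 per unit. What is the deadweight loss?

Competitive equilibrium: 62.6 − 0.07Q = 17 + 0.01Q → Q* = 570, P* = 22.7.
The subsidy lowers effective supply by 14: P = 3 + 0.01Q.
New quantity: 62.6 − 0.07Q = 3 + 0.01Q → Q' = 745.
Overproduction ΔQ = 745 − 570 = 175; wedge = subsidy = 14.
DWL = ½ × 175 × 14 = 1225.

1225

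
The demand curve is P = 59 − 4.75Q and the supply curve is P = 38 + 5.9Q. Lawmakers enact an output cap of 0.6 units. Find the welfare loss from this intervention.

10.02

Competitive equilibrium: 59 − 4.75Q = 38 + 5.9Q → Q* = 1.9718, P* = 49.6338.
At Q = 0.6: demand price = 59 − 4.75·0.6 = 56.15; supply price = 38 + 5.9·0.6 = 41.54.
ΔQ = 1.9718 − 0.6 = 1.3718; wedge = 56.15 − 41.54 = 14.61.
The triangle = ½ × 1.3718 × 14.61 = 10.02.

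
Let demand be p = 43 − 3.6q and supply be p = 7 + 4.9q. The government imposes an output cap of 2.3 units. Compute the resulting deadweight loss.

Competitive equilibrium: 43 − 3.6q = 7 + 4.9q → q* = 4.2353, p* = 27.7529.
At q = 2.3: demand price = 43 − 3.6·2.3 = 34.72; supply price = 7 + 4.9·2.3 = 18.27.
Δq = 4.2353 − 2.3 = 1.9353; wedge = 34.72 − 18.27 = 16.45.
Welfare loss = ½ × 1.9353 × 16.45 = 15.92.

15.92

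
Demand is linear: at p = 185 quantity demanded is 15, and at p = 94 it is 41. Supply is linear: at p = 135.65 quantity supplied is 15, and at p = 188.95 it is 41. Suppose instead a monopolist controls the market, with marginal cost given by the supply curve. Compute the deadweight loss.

236.92

Demand slope = (94 − 185)/(41 − 15) = −3.5, so p = 237.5 − 3.5q.
Supply slope = (188.95 − 135.65)/(41 − 15) = 2.05, so p = 104.9 + 2.05q.
Competitive equilibrium: 237.5 − 3.5q = 104.9 + 2.05q → q* = 23.8919, p* = 153.8784.
Marginal revenue: MR = 237.5 − 7q. Set MR = MC: 237.5 − 7q = 104.9 + 2.05q → q_m = 14.6519.
Price p_m = 237.5 − 3.5·14.6519 = 186.2184; MC(q_m) = 104.9 + 2.05·14.6519 = 134.9364.
Competitive q* = 23.8919, so Δq = 9.24; wedge = 186.2184 − 134.9364 = 51.282.
The triangle = ½ × 9.24 × 51.282 = 236.92.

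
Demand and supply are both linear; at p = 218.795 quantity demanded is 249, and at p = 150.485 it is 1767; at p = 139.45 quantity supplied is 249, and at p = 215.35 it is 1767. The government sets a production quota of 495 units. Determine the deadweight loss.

Demand slope = (150.485 − 218.795)/(1767 − 249) = −0.045, so p = 230 − 0.045q.
Supply slope = (215.35 − 139.45)/(1767 − 249) = 0.05, so p = 127 + 0.05q.
Competitive equilibrium: 230 − 0.045q = 127 + 0.05q → q* = 1084.2105, p* = 181.2105.
At q = 495: demand price = 230 − 0.045·495 = 207.725; supply price = 127 + 0.05·495 = 151.75.
Δq = 1084.2105 − 495 = 589.2105; wedge = 207.725 − 151.75 = 55.975.
The triangle = ½ × 589.2105 × 55.975 = 16490.53.

16490.53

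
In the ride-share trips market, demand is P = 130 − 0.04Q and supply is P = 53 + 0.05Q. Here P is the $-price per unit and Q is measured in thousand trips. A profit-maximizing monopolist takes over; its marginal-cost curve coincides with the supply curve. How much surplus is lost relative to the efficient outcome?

$3118.47 thousand

Competitive equilibrium: 130 − 0.04Q = 53 + 0.05Q → Q* = 855.5556, P* = 95.7778.
Marginal revenue: MR = 130 − 0.08Q. Set MR = MC: 130 − 0.08Q = 53 + 0.05Q → Q_m = 592.3077.
Price P_m = 130 − 0.04·592.3077 = 106.3077; MC(Q_m) = 53 + 0.05·592.3077 = 82.6154.
Competitive Q* = 855.5556, so ΔQ = 263.2479; wedge = 106.3077 − 82.6154 = 23.6923.
Deadweight loss = ½ × 263.2479 × 23.6923 = $3118.47 thousand.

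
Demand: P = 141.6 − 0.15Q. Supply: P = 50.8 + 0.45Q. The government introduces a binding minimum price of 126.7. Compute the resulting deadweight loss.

811.20

Competitive equilibrium: 141.6 − 0.15Q = 50.8 + 0.45Q → Q* = 151.3333, P* = 118.9.
At the floor P = 126.7, quantity demanded = (141.6 − 126.7)/0.15 = 99.3333.
Sellers' marginal cost at Q' = 99.3333: 50.8 + 0.45·99.3333 = 95.5.
ΔQ = 151.3333 − 99.3333 = 52; wedge = 126.7 − 95.5 = 31.2.
Deadweight loss = ½ × 52 × 31.2 = 811.20.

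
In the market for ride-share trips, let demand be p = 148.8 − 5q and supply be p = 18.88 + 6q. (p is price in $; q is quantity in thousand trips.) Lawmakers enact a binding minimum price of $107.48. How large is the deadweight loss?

$69.19 thousand

Competitive equilibrium: 148.8 − 5q = 18.88 + 6q → q* = 11.8109, p* = 89.7455.
At the floor p = 107.48, quantity demanded = (148.8 − 107.48)/5 = 8.264.
Sellers' marginal cost at q' = 8.264: 18.88 + 6·8.264 = 68.464.
Δq = 11.8109 − 8.264 = 3.5469; wedge = 107.48 − 68.464 = 39.016.
Deadweight loss = ½ × 3.5469 × 39.016 = $69.19 thousand.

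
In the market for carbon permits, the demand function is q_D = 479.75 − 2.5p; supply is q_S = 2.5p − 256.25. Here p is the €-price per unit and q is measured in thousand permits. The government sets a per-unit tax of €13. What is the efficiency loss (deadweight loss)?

In inverse form: demand p = 191.9 − 0.4q, supply p = 102.5 + 0.4q.
Competitive equilibrium: 191.9 − 0.4q = 102.5 + 0.4q → q* = 111.75, p* = 147.2.
With the tax, the buyer price exceeds the seller price by 13: (191.9 − 0.4q) − (102.5 + 0.4q) = 13 → q' = 95.5.
Δq = 111.75 − 95.5 = 16.25; the wedge equals the tax, 13.
Welfare loss = ½ × 16.25 × 13 = €105.625 thousand.

€105.625 thousand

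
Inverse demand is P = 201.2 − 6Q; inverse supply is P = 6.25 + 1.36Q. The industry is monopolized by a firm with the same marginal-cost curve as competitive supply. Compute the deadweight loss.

Competitive equilibrium: 201.2 − 6Q = 6.25 + 1.36Q → Q* = 26.4878, P* = 42.2734.
Marginal revenue: MR = 201.2 − 12Q. Set MR = MC: 201.2 − 12Q = 6.25 + 1.36Q → Q_m = 14.5921.
Price P_m = 201.2 − 6·14.5921 = 113.6474; MC(Q_m) = 6.25 + 1.36·14.5921 = 26.0953.
Competitive Q* = 26.4878, so ΔQ = 11.8957; wedge = 113.6474 − 26.0953 = 87.5521.
Deadweight loss = ½ × 11.8957 × 87.5521 = 520.75.

520.75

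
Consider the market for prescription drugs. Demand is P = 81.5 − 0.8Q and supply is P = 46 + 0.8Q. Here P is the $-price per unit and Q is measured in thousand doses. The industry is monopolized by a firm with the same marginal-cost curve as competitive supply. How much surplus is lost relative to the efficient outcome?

$43.76 thousand

Competitive equilibrium: 81.5 − 0.8Q = 46 + 0.8Q → Q* = 22.1875, P* = 63.75.
Marginal revenue: MR = 81.5 − 1.6Q. Set MR = MC: 81.5 − 1.6Q = 46 + 0.8Q → Q_m = 14.7917.
Price P_m = 81.5 − 0.8·14.7917 = 69.6666; MC(Q_m) = 46 + 0.8·14.7917 = 57.8334.
Competitive Q* = 22.1875, so ΔQ = 7.3958; wedge = 69.6666 − 57.8334 = 11.8332.
DWL = ½ × 7.3958 × 11.8332 = $43.76 thousand.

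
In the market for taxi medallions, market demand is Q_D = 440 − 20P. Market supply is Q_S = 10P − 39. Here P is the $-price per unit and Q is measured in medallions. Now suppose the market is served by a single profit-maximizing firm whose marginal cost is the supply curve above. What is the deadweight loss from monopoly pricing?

$68.25

In inverse form: demand P = 22 − 0.05Q, supply P = 3.9 + 0.1Q.
Competitive equilibrium: 22 − 0.05Q = 3.9 + 0.1Q → Q* = 120.6667, P* = 15.9667.
Marginal revenue: MR = 22 − 0.1Q. Set MR = MC: 22 − 0.1Q = 3.9 + 0.1Q → Q_m = 90.5.
Price P_m = 22 − 0.05·90.5 = 17.475; MC(Q_m) = 3.9 + 0.1·90.5 = 12.95.
Competitive Q* = 120.6667, so ΔQ = 30.1667; wedge = 17.475 − 12.95 = 4.525.
The triangle = ½ × 30.1667 × 4.525 = $68.25.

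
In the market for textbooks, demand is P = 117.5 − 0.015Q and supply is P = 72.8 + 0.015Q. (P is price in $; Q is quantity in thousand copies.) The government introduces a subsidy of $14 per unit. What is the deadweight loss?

Competitive equilibrium: 117.5 − 0.015Q = 72.8 + 0.015Q → Q* = 1490, P* = 95.15.
The subsidy lowers effective supply by 14: P = 58.8 + 0.015Q.
New quantity: 117.5 − 0.015Q = 58.8 + 0.015Q → Q' = 1956.6667.
Overproduction ΔQ = 1956.6667 − 1490 = 466.6667; wedge = subsidy = 14.
Deadweight loss = ½ × 466.6667 × 14 = $3266.67 thousand.

$3266.67 thousand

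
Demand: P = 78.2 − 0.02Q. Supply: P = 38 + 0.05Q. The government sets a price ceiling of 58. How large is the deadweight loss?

1063.14

Competitive equilibrium: 78.2 − 0.02Q = 38 + 0.05Q → Q* = 574.2857, P* = 66.7143.
At the ceiling P = 58, quantity supplied = (58 − 38)/0.05 = 400.
Willingness to pay at Q' = 400: 78.2 − 0.02·400 = 70.2.
ΔQ = 574.2857 − 400 = 174.2857; wedge = 70.2 − 58 = 12.2.
DWL = ½ × 174.2857 × 12.2 = 1063.14.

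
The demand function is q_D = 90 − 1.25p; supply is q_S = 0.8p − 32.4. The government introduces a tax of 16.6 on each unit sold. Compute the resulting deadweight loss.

In inverse form: demand p = 72 − 0.8q, supply p = 40.5 + 1.25q.
Competitive equilibrium: 72 − 0.8q = 40.5 + 1.25q → q* = 15.3659, p* = 59.7073.
With the tax, the buyer price exceeds the seller price by 16.6: (72 − 0.8q) − (40.5 + 1.25q) = 16.6 → q' = 7.2683.
Δq = 15.3659 − 7.2683 = 8.0976; the wedge equals the tax, 16.6.
Deadweight loss = ½ × 8.0976 × 16.6 = 67.21.

67.21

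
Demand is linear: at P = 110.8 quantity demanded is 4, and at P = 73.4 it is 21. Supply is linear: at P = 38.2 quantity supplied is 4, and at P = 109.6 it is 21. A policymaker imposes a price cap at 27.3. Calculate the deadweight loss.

621.75

Demand slope = (73.4 − 110.8)/(21 − 4) = −2.2, so P = 119.6 − 2.2Q.
Supply slope = (109.6 − 38.2)/(21 − 4) = 4.2, so P = 21.4 + 4.2Q.
Competitive equilibrium: 119.6 − 2.2Q = 21.4 + 4.2Q → Q* = 15.34375, P* = 85.84375.
At the ceiling P = 27.3, quantity supplied = (27.3 − 21.4)/4.2 = 1.40476.
Willingness to pay at Q' = 1.40476: 119.6 − 2.2·1.40476 = 116.50953.
ΔQ = 15.34375 − 1.40476 = 13.93899; wedge = 116.50953 − 27.3 = 89.20953.
DWL = ½ × 13.93899 × 89.20953 = 621.75.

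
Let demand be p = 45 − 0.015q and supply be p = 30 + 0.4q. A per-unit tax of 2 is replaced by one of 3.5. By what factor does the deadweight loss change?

Competitive equilibrium: 45 − 0.015q = 30 + 0.4q → q* = 36.1446, p* = 44.4578.
For a per-unit tax t: Δq = t/0.415, so DWL = ½·t·(t/0.415) = t²/0.83.
At t = 2: DWL = 4.819. At t = 3.5: DWL = 14.759.
Ratio = (3.5/2)² = 3.0625.

3.0625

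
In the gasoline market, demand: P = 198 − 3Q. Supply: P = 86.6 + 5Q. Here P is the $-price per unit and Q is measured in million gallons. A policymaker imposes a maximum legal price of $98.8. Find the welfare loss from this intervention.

Competitive equilibrium: 198 − 3Q = 86.6 + 5Q → Q* = 13.925, P* = 156.225.
At the ceiling P = 98.8, quantity supplied = (98.8 − 86.6)/5 = 2.44.
Willingness to pay at Q' = 2.44: 198 − 3·2.44 = 190.68.
ΔQ = 13.925 − 2.44 = 11.485; wedge = 190.68 − 98.8 = 91.88.
Welfare loss = ½ × 11.485 × 91.88 = $527.62 million.

$527.62 million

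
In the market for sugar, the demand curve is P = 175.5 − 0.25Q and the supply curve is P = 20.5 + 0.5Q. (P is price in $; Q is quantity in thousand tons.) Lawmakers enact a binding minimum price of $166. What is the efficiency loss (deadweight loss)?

Competitive equilibrium: 175.5 − 0.25Q = 20.5 + 0.5Q → Q* = 206.6667, P* = 123.8333.
At the floor P = 166, quantity demanded = (175.5 − 166)/0.25 = 38.
Sellers' marginal cost at Q' = 38: 20.5 + 0.5·38 = 39.5.
ΔQ = 206.6667 − 38 = 168.6667; wedge = 166 − 39.5 = 126.5.
The triangle = ½ × 168.6667 × 126.5 = $10668.17 thousand.

$10668.17 thousand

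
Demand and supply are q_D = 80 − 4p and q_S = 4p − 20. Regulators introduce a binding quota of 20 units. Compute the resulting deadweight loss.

In inverse form: demand p = 20 − 0.25q, supply p = 5 + 0.25q.
Competitive equilibrium: 20 − 0.25q = 5 + 0.25q → q* = 30, p* = 12.5.
At q = 20: demand price = 20 − 0.25·20 = 15; supply price = 5 + 0.25·20 = 10.
Δq = 30 − 20 = 10; wedge = 15 − 10 = 5.
DWL = ½ × 10 × 5 = 25.

25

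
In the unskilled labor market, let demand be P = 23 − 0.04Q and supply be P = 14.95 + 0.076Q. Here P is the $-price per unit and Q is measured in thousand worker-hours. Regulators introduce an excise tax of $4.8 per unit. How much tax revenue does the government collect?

Competitive equilibrium: 23 − 0.04Q = 14.95 + 0.076Q → Q* = 69.3966, P* = 20.2241.
With the tax, the buyer price exceeds the seller price by 4.8: (23 − 0.04Q) − (14.95 + 0.076Q) = 4.8 → Q' = 28.0172.
Tax revenue = 4.8 × 28.0172 = $134.48 thousand.

$134.48 thousand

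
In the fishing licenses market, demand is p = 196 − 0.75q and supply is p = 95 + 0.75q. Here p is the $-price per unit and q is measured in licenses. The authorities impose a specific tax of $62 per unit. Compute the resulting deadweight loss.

$1281.33

Competitive equilibrium: 196 − 0.75q = 95 + 0.75q → q* = 67.3333, p* = 145.5.
With the tax, the buyer price exceeds the seller price by 62: (196 − 0.75q) − (95 + 0.75q) = 62 → q' = 26.
Δq = 67.3333 − 26 = 41.3333; the wedge equals the tax, 62.
DWL = ½ × 41.3333 × 62 = $1281.33.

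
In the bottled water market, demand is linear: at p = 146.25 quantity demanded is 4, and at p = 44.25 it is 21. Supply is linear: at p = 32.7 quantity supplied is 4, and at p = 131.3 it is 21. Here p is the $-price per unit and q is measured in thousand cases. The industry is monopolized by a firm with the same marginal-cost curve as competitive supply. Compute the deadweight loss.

$124.41 thousand

Demand slope = (44.25 − 146.25)/(21 − 4) = −6, so p = 170.25 − 6q.
Supply slope = (131.3 − 32.7)/(21 − 4) = 5.8, so p = 9.5 + 5.8q.
Competitive equilibrium: 170.25 − 6q = 9.5 + 5.8q → q* = 13.6229, p* = 88.5127.
Marginal revenue: MR = 170.25 − 12q. Set MR = MC: 170.25 − 12q = 9.5 + 5.8q → q_m = 9.0309.
Price p_m = 170.25 − 6·9.0309 = 116.0646; MC(q_m) = 9.5 + 5.8·9.0309 = 61.8792.
Competitive q* = 13.6229, so Δq = 4.592; wedge = 116.0646 − 61.8792 = 54.1854.
Welfare loss = ½ × 4.592 × 54.1854 = $124.41 thousand.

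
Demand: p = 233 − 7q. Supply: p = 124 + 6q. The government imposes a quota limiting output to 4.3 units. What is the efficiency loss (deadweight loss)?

108.45

Competitive equilibrium: 233 − 7q = 124 + 6q → q* = 8.3846, p* = 174.3077.
At q = 4.3: demand price = 233 − 7·4.3 = 202.9; supply price = 124 + 6·4.3 = 149.8.
Δq = 8.3846 − 4.3 = 4.0846; wedge = 202.9 − 149.8 = 53.1.
Welfare loss = ½ × 4.0846 × 53.1 = 108.45.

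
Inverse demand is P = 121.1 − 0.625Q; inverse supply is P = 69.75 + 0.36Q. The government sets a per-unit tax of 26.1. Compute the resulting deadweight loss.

345.79

Competitive equilibrium: 121.1 − 0.625Q = 69.75 + 0.36Q → Q* = 52.132, P* = 88.5175.
With the tax, the buyer price exceeds the seller price by 26.1: (121.1 − 0.625Q) − (69.75 + 0.36Q) = 26.1 → Q' = 25.6345.
ΔQ = 52.132 − 25.6345 = 26.4975; the wedge equals the tax, 26.1.
Deadweight loss = ½ × 26.4975 × 26.1 = 345.79.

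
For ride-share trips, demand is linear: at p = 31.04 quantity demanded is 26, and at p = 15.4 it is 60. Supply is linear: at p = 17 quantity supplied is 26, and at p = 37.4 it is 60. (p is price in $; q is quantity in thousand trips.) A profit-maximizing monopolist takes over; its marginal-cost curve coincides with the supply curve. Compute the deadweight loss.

Demand slope = (15.4 − 31.04)/(60 − 26) = −0.46, so p = 43 − 0.46q.
Supply slope = (37.4 − 17)/(60 − 26) = 0.6, so p = 1.4 + 0.6q.
Competitive equilibrium: 43 − 0.46q = 1.4 + 0.6q → q* = 39.2453, p* = 24.9472.
Marginal revenue: MR = 43 − 0.92q. Set MR = MC: 43 − 0.92q = 1.4 + 0.6q → q_m = 27.3684.
Price p_m = 43 − 0.46·27.3684 = 30.4105; MC(q_m) = 1.4 + 0.6·27.3684 = 17.821.
Competitive q* = 39.2453, so Δq = 11.8769; wedge = 30.4105 − 17.821 = 12.5895.
Welfare loss = ½ × 11.8769 × 12.5895 = $74.76 thousand.

$74.76 thousand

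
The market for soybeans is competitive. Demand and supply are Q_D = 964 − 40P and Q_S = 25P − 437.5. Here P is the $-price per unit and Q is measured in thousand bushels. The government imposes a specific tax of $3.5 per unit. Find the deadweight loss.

In inverse form: demand P = 24.1 − 0.025Q, supply P = 17.5 + 0.04Q.
Competitive equilibrium: 24.1 − 0.025Q = 17.5 + 0.04Q → Q* = 101.5385, P* = 21.5615.
With the tax, the buyer price exceeds the seller price by 3.5: (24.1 − 0.025Q) − (17.5 + 0.04Q) = 3.5 → Q' = 47.6923.
ΔQ = 101.5385 − 47.6923 = 53.8462; the wedge equals the tax, 3.5.
Welfare loss = ½ × 53.8462 × 3.5 = $94.23 thousand.

$94.23 thousand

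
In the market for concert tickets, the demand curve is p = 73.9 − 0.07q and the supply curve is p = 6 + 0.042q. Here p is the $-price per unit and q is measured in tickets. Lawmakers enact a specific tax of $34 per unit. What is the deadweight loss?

Competitive equilibrium: 73.9 − 0.07q = 6 + 0.042q → q* = 606.25, p* = 31.4625.
With the tax, the buyer price exceeds the seller price by 34: (73.9 − 0.07q) − (6 + 0.042q) = 34 → q' = 302.6786.
Δq = 606.25 − 302.6786 = 303.5714; the wedge equals the tax, 34.
Deadweight loss = ½ × 303.5714 × 34 = $5160.71.

$5160.71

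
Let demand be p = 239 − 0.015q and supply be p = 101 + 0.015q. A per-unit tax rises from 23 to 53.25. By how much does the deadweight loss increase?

Competitive equilibrium: 239 − 0.015q = 101 + 0.015q → q* = 4600, p* = 170.
For a per-unit tax t: Δq = t/0.03, so DWL = ½·t·(t/0.03) = t²/0.06.
At t = 23: DWL = 8816.667. At t = 53.25: DWL = 47259.375.
Increase = 47259.375 − 8816.667 = 38442.71.

38442.71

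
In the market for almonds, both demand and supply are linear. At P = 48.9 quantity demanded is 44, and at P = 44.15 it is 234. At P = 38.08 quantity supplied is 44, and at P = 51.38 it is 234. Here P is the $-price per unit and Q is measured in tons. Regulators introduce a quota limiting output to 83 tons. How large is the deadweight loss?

Demand slope = (44.15 − 48.9)/(234 − 44) = −0.025, so P = 50 − 0.025Q.
Supply slope = (51.38 − 38.08)/(234 − 44) = 0.07, so P = 35 + 0.07Q.
Competitive equilibrium: 50 − 0.025Q = 35 + 0.07Q → Q* = 157.8947, P* = 46.0526.
At Q = 83: demand price = 50 − 0.025·83 = 47.925; supply price = 35 + 0.07·83 = 40.81.
ΔQ = 157.8947 − 83 = 74.8947; wedge = 47.925 − 40.81 = 7.115.
DWL = ½ × 74.8947 × 7.115 = $266.44.

$266.44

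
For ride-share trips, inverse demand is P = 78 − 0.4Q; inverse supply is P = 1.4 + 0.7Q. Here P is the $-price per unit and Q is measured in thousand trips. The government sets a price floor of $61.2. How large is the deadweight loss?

Competitive equilibrium: 78 − 0.4Q = 1.4 + 0.7Q → Q* = 69.6364, P* = 50.1455.
At the floor P = 61.2, quantity demanded = (78 − 61.2)/0.4 = 42.
Sellers' marginal cost at Q' = 42: 1.4 + 0.7·42 = 30.8.
ΔQ = 69.6364 − 42 = 27.6364; wedge = 61.2 − 30.8 = 30.4.
Deadweight loss = ½ × 27.6364 × 30.4 = $420.07 thousand.

$420.07 thousand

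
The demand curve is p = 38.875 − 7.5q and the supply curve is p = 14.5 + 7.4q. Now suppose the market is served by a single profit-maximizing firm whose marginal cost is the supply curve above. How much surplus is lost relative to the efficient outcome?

2.24

Competitive equilibrium: 38.875 − 7.5q = 14.5 + 7.4q → q* = 1.63591, p* = 26.6057.
Marginal revenue: MR = 38.875 − 15q. Set MR = MC: 38.875 − 15q = 14.5 + 7.4q → q_m = 1.08817.
Price p_m = 38.875 − 7.5·1.08817 = 30.71373; MC(q_m) = 14.5 + 7.4·1.08817 = 22.55246.
Competitive q* = 1.63591, so Δq = 0.54774; wedge = 30.71373 − 22.55246 = 8.16127.
Welfare loss = ½ × 0.54774 × 8.16127 = 2.24.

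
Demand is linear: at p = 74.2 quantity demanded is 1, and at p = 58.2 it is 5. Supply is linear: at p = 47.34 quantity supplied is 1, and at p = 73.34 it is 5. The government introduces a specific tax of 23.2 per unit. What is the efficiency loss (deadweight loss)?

25.63

Demand slope = (58.2 − 74.2)/(5 − 1) = −4, so p = 78.2 − 4q.
Supply slope = (73.34 − 47.34)/(5 − 1) = 6.5, so p = 40.84 + 6.5q.
Competitive equilibrium: 78.2 − 4q = 40.84 + 6.5q → q* = 3.5581, p* = 63.9676.
With the tax, the buyer price exceeds the seller price by 23.2: (78.2 − 4q) − (40.84 + 6.5q) = 23.2 → q' = 1.3486.
Δq = 3.5581 − 1.3486 = 2.2095; the wedge equals the tax, 23.2.
Deadweight loss = ½ × 2.2095 × 23.2 = 25.63.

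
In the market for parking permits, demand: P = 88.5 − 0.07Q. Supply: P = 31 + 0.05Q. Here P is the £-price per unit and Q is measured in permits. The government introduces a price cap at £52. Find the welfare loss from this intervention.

Competitive equilibrium: 88.5 − 0.07Q = 31 + 0.05Q → Q* = 479.1667, P* = 54.9583.
At the ceiling P = 52, quantity supplied = (52 − 31)/0.05 = 420.
Willingness to pay at Q' = 420: 88.5 − 0.07·420 = 59.1.
ΔQ = 479.1667 − 420 = 59.1667; wedge = 59.1 − 52 = 7.1.
Deadweight loss = ½ × 59.1667 × 7.1 = £210.04.

£210.04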